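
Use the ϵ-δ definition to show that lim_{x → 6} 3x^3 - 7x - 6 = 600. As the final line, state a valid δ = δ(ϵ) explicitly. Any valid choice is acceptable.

Suppose ϵ > 0. We want δ > 0 such that 0 < |x − 6| < δ implies |(3x^3 - 7x - 6) − 600| < ϵ.
(3x^3 - 7x - 6) − 600 = 3x^3 - 7x - 606 = (x − 6)(3x^2 + 18x + 101).
So |(3x^3 - 7x - 6) − 600| = |x − 6|·|3x^2 + 18x + 101|.
Require δ ≤ 1. Then |x − 6| < 1 gives |x| < 7, and by the triangle inequality |3x^2 + 18x + 101| ≤ 3·7^2 + 18·7 + 101 = 374.
Hence |(3x^3 - 7x - 6) − 600| ≤ 374|x − 6| < ϵ provided |x − 6| < ϵ/374.
Take δ = min(1, ϵ/374). Then 0 < |x − 6| < δ gives both |x − 6| < 1 and |x − 6| < ϵ/374, so |(3x^3 - 7x - 6) − 600| < ϵ.

δ = min(1, ϵ/374)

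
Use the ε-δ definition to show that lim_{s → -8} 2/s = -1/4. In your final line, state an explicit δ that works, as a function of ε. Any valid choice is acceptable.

Fix ε > 0. We seek δ > 0 such that 0 < |s + 8| < δ implies |2/s + 1/4| < ε.
|2/s + 1/4| = 2·|-8 − s|/(8·|s|) = 2|s + 8|/(8|s|).
Require δ ≤ 4 so that |s| > 8 − 4 = 4, hence 8|s| > 32.
Then |2/s + 1/4| < 2|s + 8|/32, which is < ε when |s + 8| < 16ε.
Take δ = min(4, 16ε). Then 0 < |s + 8| < δ gives both |s + 8| < 4 and |s + 8| < 16ε, so |2/s + 1/4| < ε.

δ = min(4, 16ε)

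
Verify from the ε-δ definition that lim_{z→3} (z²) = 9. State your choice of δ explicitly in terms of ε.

Let ε > 0. We seek δ > 0 with 0 < |z − 3| < δ ⇒ |z² − 9| < ε.
Factor: z² − 9 = (z − 3)(z + 3), so |z² − 9| = |z − 3|·|z + 3|.
Impose δ ≤ 2 so that |z| < 5; then |z + 3| ≤ 8.
Hence |z² − 9| ≤ 8|z − 3|, which is < ε once |z − 3| < ε/8.
Take δ = min(2, ε/8). If 0 < |z − 3| < δ then both bounds hold and |z² − 9| ≤ 8|z − 3| < 8·(ε/8) = ε.

δ = min(2, ε/8)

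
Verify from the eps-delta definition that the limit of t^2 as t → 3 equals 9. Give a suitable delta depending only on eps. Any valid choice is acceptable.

Suppose eps > 0. We seek delta > 0 with 0 < |t − 3| < delta ⇒ |t^2 − 9| < eps.
Factor: t^2 − 9 = (t − 3)(t + 3), so |t^2 − 9| = |t − 3|·|t + 3|.
Impose delta ≤ 1 so that |t| < 4; then |t + 3| ≤ 7.
Hence |t^2 − 9| ≤ 7|t − 3|, which is < eps once |t − 3| < eps/7.
Take delta = min(1, eps/7). If 0 < |t − 3| < delta then both bounds hold and |t^2 − 9| ≤ 7|t − 3| < 7·(eps/7) = eps.

delta = min(1, eps/7)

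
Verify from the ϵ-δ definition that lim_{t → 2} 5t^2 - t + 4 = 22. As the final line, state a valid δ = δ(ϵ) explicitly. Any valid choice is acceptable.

Let ϵ > 0 be given. We want δ > 0 such that 0 < |t − 2| < δ implies |(5t^2 - t + 4) − 22| < ϵ.
(5t^2 - t + 4) − 22 = 5t^2 - t - 18 = (t − 2)(5t + 9).
So |(5t^2 - t + 4) − 22| = |t − 2|·|5t + 9|.
Require δ ≤ 1. Then |t − 2| < 1 gives |t| < 3, and by the triangle inequality |5t + 9| ≤ 5·3 + 9 = 24.
Hence |(5t^2 - t + 4) − 22| ≤ 24|t − 2| < ϵ provided |t − 2| < ϵ/24.
Take δ = min(1, ϵ/24). Then 0 < |t − 2| < δ gives both |t − 2| < 1 and |t − 2| < ϵ/24, so |(5t^2 - t + 4) − 22| < ϵ.

δ = min(1, ϵ/24)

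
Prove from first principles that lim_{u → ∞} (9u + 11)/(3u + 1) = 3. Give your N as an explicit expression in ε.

N = (8/3)/ε

Let ε > 0 be given. We seek N > 0 such that u > N implies |(9u + 11)/(3u + 1) − 3| < ε.
(9u + 11)/(3u + 1) − 3 = (3(9u + 11) − 9(3u + 1)) / (3(3u + 1)) = 24/(3(3u + 1)).
For u > 0 we have 3u + 1 > 3u, so |(9u + 11)/(3u + 1) − 3| = 24/(3(3u + 1)) < 24/(3·3u) = (8/3)/u.
Thus |(9u + 11)/(3u + 1) − 3| < ε whenever u > (8/3)/ε.
Take N = (8/3)/ε. If u > N then |(9u + 11)/(3u + 1) − 3| < (8/3)/u < ε.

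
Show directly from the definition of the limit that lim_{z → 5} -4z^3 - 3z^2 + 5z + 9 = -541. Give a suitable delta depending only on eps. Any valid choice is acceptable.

Fix eps > 0. We want delta > 0 such that 0 < |z − 5| < delta implies |(-4z^3 - 3z^2 + 5z + 9) + 541| < eps.
(-4z^3 - 3z^2 + 5z + 9) + 541 = -4z^3 - 3z^2 + 5z + 550 = (z − 5)(-4z^2 - 23z - 110).
So |(-4z^3 - 3z^2 + 5z + 9) + 541| = |z − 5|·|-4z^2 - 23z - 110|.
Require delta ≤ 1. Then |z − 5| < 1 gives |z| < 6, and by the triangle inequality |-4z^2 - 23z - 110| ≤ 4·6^2 + 23·6 + 110 = 392.
Hence |(-4z^3 - 3z^2 + 5z + 9) + 541| ≤ 392|z − 5| < eps provided |z − 5| < eps/392.
Take delta = min(1, eps/392). Then 0 < |z − 5| < delta gives both |z − 5| < 1 and |z − 5| < eps/392, so |(-4z^3 - 3z^2 + 5z + 9) + 541| < eps.

delta = min(1, eps/392)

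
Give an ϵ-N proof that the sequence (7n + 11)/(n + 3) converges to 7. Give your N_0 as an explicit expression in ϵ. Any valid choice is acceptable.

Let ϵ > 0. For n ≥ 1, |(7n + 11)/(n + 3) − 7| = |-10|/((n + 3)) = 10/((n + 3)).
Since n + 3 ≥ n for n ≥ 1, this is ≤ 10/(n) = 10/n.
So |(7n + 11)/(n + 3) − 7| < ϵ whenever n > 10/ϵ.
Take N_0 = 10/ϵ. If n > N_0 then |(7n + 11)/(n + 3) − 7| ≤ 10/n < ϵ.

N_0 = 10/ϵ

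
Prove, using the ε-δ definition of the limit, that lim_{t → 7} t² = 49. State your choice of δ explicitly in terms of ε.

Fix ε > 0. We seek δ > 0 with 0 < |t − 7| < δ ⇒ |t² − 49| < ε.
Factor: t² − 49 = (t − 7)(t + 7), so |t² − 49| = |t − 7|·|t + 7|.
Restrict δ ≤ 2. Then |t − 7| < 2 gives |t| < 9, so by the triangle inequality |t + 7| ≤ 9 + 7 = 16.
Hence |t² − 49| ≤ 16|t − 7|, which is < ε once |t − 7| < ε/16.
Take δ = min(2, ε/16). If 0 < |t − 7| < δ then both bounds hold and |t² − 49| ≤ 16|t − 7| < 16·(ε/16) = ε.

δ = min(2, ε/16)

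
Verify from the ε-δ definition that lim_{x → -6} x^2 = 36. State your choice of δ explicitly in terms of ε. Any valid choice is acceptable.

δ = min(1, ε/13)

Let ε > 0 be given. We seek δ > 0 with 0 < |x + 6| < δ ⇒ |x^2 − 36| < ε.
Factor: x^2 − 36 = (x + 6)(x - 6), so |x^2 − 36| = |x + 6|·|x - 6|.
Impose δ ≤ 1 so that |x| < 7; then |x - 6| ≤ 13.
Hence |x^2 − 36| ≤ 13|x + 6|, which is < ε once |x + 6| < ε/13.
Take δ = min(1, ε/13). If 0 < |x + 6| < δ then both bounds hold and |x^2 − 36| ≤ 13|x + 6| < 13·(ε/13) = ε.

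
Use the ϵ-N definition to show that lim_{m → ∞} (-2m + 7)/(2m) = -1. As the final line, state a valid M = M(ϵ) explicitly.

M = (7/2)/ϵ

Let ϵ > 0. For m ≥ 1, |(-2m + 7)/(2m) + 1| = |14|/(2(2m)) = 14/(2(2m)).
Since 2m ≥ 2m for m ≥ 1, this is ≤ 14/(2·2m) = (7/2)/m.
So |(-2m + 7)/(2m) + 1| < ϵ whenever m > (7/2)/ϵ.
Take M = (7/2)/ϵ. If m > M then |(-2m + 7)/(2m) + 1| ≤ (7/2)/m < ϵ.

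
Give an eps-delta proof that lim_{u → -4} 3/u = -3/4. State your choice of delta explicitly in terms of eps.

Let eps > 0. We seek delta > 0 such that 0 < |u + 4| < delta implies |3/u + 3/4| < eps.
|3/u + 3/4| = 3·|-4 − u|/(4·|u|) = 3|u + 4|/(4|u|).
Require delta ≤ 2 so that |u| > 4 − 2 = 2, hence 4|u| > 8.
Then |3/u + 3/4| < 3|u + 4|/8, which is < eps when |u + 4| < (8/3)eps.
Take delta = min(2, (8/3)eps). Then 0 < |u + 4| < delta gives both |u + 4| < 2 and |u + 4| < (8/3)eps, so |3/u + 3/4| < eps.

delta = min(2, (8/3)eps)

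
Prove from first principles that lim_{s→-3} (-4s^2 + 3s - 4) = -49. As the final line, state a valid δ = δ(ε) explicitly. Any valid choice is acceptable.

Suppose ε > 0. We want δ > 0 such that 0 < |s + 3| < δ implies |(-4s^2 + 3s - 4) + 49| < ε.
(-4s^2 + 3s - 4) + 49 = -4s^2 + 3s + 45 = (s + 3)(-4s + 15).
So |(-4s^2 + 3s - 4) + 49| = |s + 3|·|-4s + 15|.
Require δ ≤ 1. Then |s + 3| < 1 gives |s| < 4, and by the triangle inequality |-4s + 15| ≤ 4·4 + 15 = 31.
Hence |(-4s^2 + 3s - 4) + 49| ≤ 31|s + 3| < ε provided |s + 3| < ε/31.
Choosing δ = min(1, ε/31) ensures both conditions, hence |(-4s^2 + 3s - 4) + 49| < ε.

δ = min(1, ε/31)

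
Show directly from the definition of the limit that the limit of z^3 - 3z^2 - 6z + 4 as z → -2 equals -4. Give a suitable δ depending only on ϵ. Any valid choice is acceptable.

δ = min(2, ϵ/40)

Suppose ϵ > 0. We want δ > 0 such that 0 < |z + 2| < δ implies |(z^3 - 3z^2 - 6z + 4) + 4| < ϵ.
(z^3 - 3z^2 - 6z + 4) + 4 = z^3 - 3z^2 - 6z + 8 = (z + 2)(z^2 - 5z + 4).
So |(z^3 - 3z^2 - 6z + 4) + 4| = |z + 2|·|z^2 - 5z + 4|.
Require δ ≤ 2. Then |z + 2| < 2 gives |z| < 4, and by the triangle inequality |z^2 - 5z + 4| ≤ 4^2 + 5·4 + 4 = 40.
Hence |(z^3 - 3z^2 - 6z + 4) + 4| ≤ 40|z + 2| < ϵ provided |z + 2| < ϵ/40.
Take δ = min(2, ϵ/40). Then 0 < |z + 2| < δ gives both |z + 2| < 2 and |z + 2| < ϵ/40, so |(z^3 - 3z^2 - 6z + 4) + 4| < ϵ.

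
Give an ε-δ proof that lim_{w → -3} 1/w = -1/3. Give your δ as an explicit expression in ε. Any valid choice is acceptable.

δ = min(3/2, (9/2)ε)

Let ε > 0 be given. We seek δ > 0 such that 0 < |w + 3| < δ implies |1/w + 1/3| < ε.
|1/w + 1/3| = |-3 − w|/(3·|w|) = |w + 3|/(3|w|).
Restrict δ ≤ 3/2. Then |w + 3| < 3/2 gives |w| > 3/2, so 3|w| > 9/2.
Then |1/w + 1/3| < |w + 3|/(9/2), which is < ε when |w + 3| < (9/2)ε.
Take δ = min(3/2, (9/2)ε). Then 0 < |w + 3| < δ gives both |w + 3| < 3/2 and |w + 3| < (9/2)ε, so |1/w + 1/3| < ε.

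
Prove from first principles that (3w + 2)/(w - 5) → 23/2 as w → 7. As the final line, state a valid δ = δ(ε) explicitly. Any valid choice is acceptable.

δ = min(1, (2/17)ε)

Suppose ε > 0. We want δ > 0 with 0 < |w − 7| < δ ⇒ |(3w + 2)/(w - 5) − (23/2)| < ε.
Combining over a common denominator, (3w + 2)/(w - 5) − (23/2) = [(3w + 2)·2 − 23·(w - 5)] / [2·(w - 5)] = -17(w − 7) / (2(w - 5)).
So |(3w + 2)/(w - 5) − (23/2)| = 17|w − 7| / (2·|w − 5|).
Require δ ≤ 1, so |w − 5| ≥ |2| − |w − 7| > 2 − 1 = 1.
Hence |(3w + 2)/(w - 5) − (23/2)| < 17|w − 7|/(2·1) = (17/2)|w − 7|, which is < ε once |w − 7| < (2/17)ε.
Take δ = min(1, (2/17)ε). Then 0 < |w − 7| < δ forces both bounds, so |(3w + 2)/(w - 5) − (23/2)| < ε.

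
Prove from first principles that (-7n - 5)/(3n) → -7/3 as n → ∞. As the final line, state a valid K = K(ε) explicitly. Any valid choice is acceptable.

K = (5/3)/ε

Let ε > 0. For n ≥ 1, |(-7n - 5)/(3n) + 7/3| = |-15|/(3(3n)) = 15/(3(3n)).
Since 3n ≥ 3n for n ≥ 1, this is ≤ 15/(3·3n) = (5/3)/n.
So |(-7n - 5)/(3n) + 7/3| < ε whenever n > (5/3)/ε.
Take K = (5/3)/ε. If n > K then |(-7n - 5)/(3n) + 7/3| ≤ (5/3)/n < ε.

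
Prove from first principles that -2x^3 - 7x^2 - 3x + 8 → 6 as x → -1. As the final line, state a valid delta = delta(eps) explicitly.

Let eps > 0 be given. We want delta > 0 such that 0 < |x + 1| < delta implies |(-2x^3 - 7x^2 - 3x + 8) − 6| < eps.
(-2x^3 - 7x^2 - 3x + 8) − 6 = -2x^3 - 7x^2 - 3x + 2 = (x + 1)(-2x^2 - 5x + 2).
So |(-2x^3 - 7x^2 - 3x + 8) − 6| = |x + 1|·|-2x^2 - 5x + 2|.
Require delta ≤ 2. Then |x + 1| < 2 gives |x| < 3, and by the triangle inequality |-2x^2 - 5x + 2| ≤ 2·3^2 + 5·3 + 2 = 35.
Hence |(-2x^3 - 7x^2 - 3x + 8) − 6| ≤ 35|x + 1| < eps provided |x + 1| < eps/35.
Take delta = min(2, eps/35). Then 0 < |x + 1| < delta gives both |x + 1| < 2 and |x + 1| < eps/35, so |(-2x^3 - 7x^2 - 3x + 8) − 6| < eps.

delta = min(2, eps/35)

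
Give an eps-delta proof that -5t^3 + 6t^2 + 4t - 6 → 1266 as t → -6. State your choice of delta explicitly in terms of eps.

Let eps > 0 be given. We want delta > 0 such that 0 < |t + 6| < delta implies |(-5t^3 + 6t^2 + 4t - 6) − 1266| < eps.
(-5t^3 + 6t^2 + 4t - 6) − 1266 = -5t^3 + 6t^2 + 4t - 1272 = (t + 6)(-5t^2 + 36t - 212).
So |(-5t^3 + 6t^2 + 4t - 6) − 1266| = |t + 6|·|-5t^2 + 36t - 212|.
Require delta ≤ 1. Then |t + 6| < 1 gives |t| < 7, and by the triangle inequality |-5t^2 + 36t - 212| ≤ 5·7^2 + 36·7 + 212 = 709.
Hence |(-5t^3 + 6t^2 + 4t - 6) − 1266| ≤ 709|t + 6| < eps provided |t + 6| < eps/709.
Choosing delta = min(1, eps/709) ensures both conditions, hence |(-5t^3 + 6t^2 + 4t - 6) − 1266| < eps.

delta = min(1, eps/709)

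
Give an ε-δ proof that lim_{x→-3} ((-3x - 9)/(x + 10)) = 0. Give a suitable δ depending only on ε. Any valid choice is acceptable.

δ = min(7/2, (7/6)ε)

Suppose ε > 0. We want δ > 0 with 0 < |x + 3| < δ ⇒ |(-3x - 9)/(x + 10) − 0| < ε.
Combining over a common denominator, (-3x - 9)/(x + 10) − 0 = [(-3x - 9)·7 − 0·(x + 10)] / [7·(x + 10)] = -21(x + 3) / (7(x + 10)).
So |(-3x - 9)/(x + 10) − 0| = 21|x + 3| / (7·|x + 10|).
Restrict δ ≤ 7/2. Then |x + 3| < 7/2 gives |x + 10| = |(x + 3) + 7| ≥ 7 − 7/2 = 7/2.
Hence |(-3x - 9)/(x + 10) − 0| < 21|x + 3|/(7·(7/2)) = (6/7)|x + 3|, which is < ε once |x + 3| < (7/6)ε.
Take δ = min(7/2, (7/6)ε). Then 0 < |x + 3| < δ forces both bounds, so |(-3x - 9)/(x + 10) − 0| < ε.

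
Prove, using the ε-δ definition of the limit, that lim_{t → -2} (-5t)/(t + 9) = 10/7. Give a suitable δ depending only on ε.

δ = min(7/2, (49/90)ε)

Suppose ε > 0. We want δ > 0 with 0 < |t + 2| < δ ⇒ |(-5t)/(t + 9) − (10/7)| < ε.
Combining over a common denominator, (-5t)/(t + 9) − (10/7) = [(-5t)·7 − 10·(t + 9)] / [7·(t + 9)] = -45(t + 2) / (7(t + 9)).
So |(-5t)/(t + 9) − (10/7)| = 45|t + 2| / (7·|t + 9|).
Restrict δ ≤ 7/2. Then |t + 2| < 7/2 gives |t + 9| = |(t + 2) + 7| ≥ 7 − 7/2 = 7/2.
Hence |(-5t)/(t + 9) − (10/7)| < 45|t + 2|/(7·(7/2)) = (90/49)|t + 2|, which is < ε once |t + 2| < (49/90)ε.
Take δ = min(7/2, (49/90)ε). Then 0 < |t + 2| < δ forces both bounds, so |(-5t)/(t + 9) − (10/7)| < ε.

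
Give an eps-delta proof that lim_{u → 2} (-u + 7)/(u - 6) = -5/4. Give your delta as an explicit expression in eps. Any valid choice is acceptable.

delta = min(2, 8eps)

Fix eps > 0. We want delta > 0 with 0 < |u − 2| < delta ⇒ |(-u + 7)/(u - 6) + 5/4| < eps.
Combining over a common denominator, (-u + 7)/(u - 6) + 5/4 = [(-u + 7)·(-4) − 5·(u - 6)] / [(-4)·(u - 6)] = -1(u − 2) / ((-4)(u - 6)).
So |(-u + 7)/(u - 6) + 5/4| = |u − 2| / (4·|u − 6|).
Require delta ≤ 2, so |u − 6| ≥ |-4| − |u − 2| > 4 − 2 = 2.
Hence |(-u + 7)/(u - 6) + 5/4| < |u − 2|/(4·2) = (1/8)|u − 2|, which is < eps once |u − 2| < 8eps.
Take delta = min(2, 8eps). Then 0 < |u − 2| < delta forces both bounds, so |(-u + 7)/(u - 6) + 5/4| < eps.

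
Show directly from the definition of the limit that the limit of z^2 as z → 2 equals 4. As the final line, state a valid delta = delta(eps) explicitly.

Suppose eps > 0. We seek delta > 0 with 0 < |z − 2| < delta ⇒ |z^2 − 4| < eps.
Factor: z^2 − 4 = (z − 2)(z + 2), so |z^2 − 4| = |z − 2|·|z + 2|.
Impose delta ≤ 1 so that |z| < 3; then |z + 2| ≤ 5.
Hence |z^2 − 4| ≤ 5|z − 2|, which is < eps once |z − 2| < eps/5.
Take delta = min(1, eps/5). If 0 < |z − 2| < delta then both bounds hold and |z^2 − 4| ≤ 5|z − 2| < 5·(eps/5) = eps.

delta = min(1, eps/5)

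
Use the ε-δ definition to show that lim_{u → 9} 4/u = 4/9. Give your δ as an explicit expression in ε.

Let ε > 0 be given. We seek δ > 0 such that 0 < |u − 9| < δ implies |4/u − (4/9)| < ε.
|4/u − (4/9)| = 4·|9 − u|/(9·|u|) = 4|u − 9|/(9|u|).
Restrict δ ≤ 9/2. Then |u − 9| < 9/2 gives |u| > 9/2, so 9|u| > 81/2.
Then |4/u − (4/9)| < 4|u − 9|/(81/2), which is < ε when |u − 9| < (81/8)ε.
Take δ = min(9/2, (81/8)ε). Then 0 < |u − 9| < δ gives both |u − 9| < 9/2 and |u − 9| < (81/8)ε, so |4/u − (4/9)| < ε.

δ = min(9/2, (81/8)ε)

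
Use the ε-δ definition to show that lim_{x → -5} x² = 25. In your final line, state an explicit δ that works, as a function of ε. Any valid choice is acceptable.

Let ε > 0 be given. We seek δ > 0 with 0 < |x + 5| < δ ⇒ |x² − 25| < ε.
Factor: x² − 25 = (x + 5)(x - 5), so |x² − 25| = |x + 5|·|x - 5|.
Impose δ ≤ 2 so that |x| < 7; then |x - 5| ≤ 12.
Hence |x² − 25| ≤ 12|x + 5|, which is < ε once |x + 5| < ε/12.
Take δ = min(2, ε/12). If 0 < |x + 5| < δ then both bounds hold and |x² − 25| ≤ 12|x + 5| < 12·(ε/12) = ε.

δ = min(2, ε/12)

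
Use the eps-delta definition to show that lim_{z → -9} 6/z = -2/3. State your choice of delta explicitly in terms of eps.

Fix eps > 0. We seek delta > 0 such that 0 < |z + 9| < delta implies |6/z + 2/3| < eps.
|6/z + 2/3| = 6·|-9 − z|/(9·|z|) = 6|z + 9|/(9|z|).
Require delta ≤ 9/2 so that |z| > 9 − 9/2 = 9/2, hence 9|z| > 81/2.
Then |6/z + 2/3| < 6|z + 9|/(81/2), which is < eps when |z + 9| < (27/4)eps.
Take delta = min(9/2, (27/4)eps). Then 0 < |z + 9| < delta gives both |z + 9| < 9/2 and |z + 9| < (27/4)eps, so |6/z + 2/3| < eps.

delta = min(9/2, (27/4)eps)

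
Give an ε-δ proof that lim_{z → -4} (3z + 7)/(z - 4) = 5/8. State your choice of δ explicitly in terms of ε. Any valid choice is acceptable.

δ = min(4, (32/19)ε)

Fix ε > 0. We want δ > 0 with 0 < |z + 4| < δ ⇒ |(3z + 7)/(z - 4) − (5/8)| < ε.
Combining over a common denominator, (3z + 7)/(z - 4) − (5/8) = [(3z + 7)·(-8) − (-5)·(z - 4)] / [(-8)·(z - 4)] = -19(z + 4) / ((-8)(z - 4)).
So |(3z + 7)/(z - 4) − (5/8)| = 19|z + 4| / (8·|z − 4|).
Restrict δ ≤ 4. Then |z + 4| < 4 gives |z − 4| = |(z + 4) + (-8)| ≥ 8 − 4 = 4.
Hence |(3z + 7)/(z - 4) − (5/8)| < 19|z + 4|/(8·4) = (19/32)|z + 4|, which is < ε once |z + 4| < (32/19)ε.
Take δ = min(4, (32/19)ε). Then 0 < |z + 4| < δ forces both bounds, so |(3z + 7)/(z - 4) − (5/8)| < ε.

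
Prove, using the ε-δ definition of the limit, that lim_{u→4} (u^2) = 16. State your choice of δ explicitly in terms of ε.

δ = min(1, ε/9)

Suppose ε > 0. We seek δ > 0 with 0 < |u − 4| < δ ⇒ |u^2 − 16| < ε.
Factor: u^2 − 16 = (u − 4)(u + 4), so |u^2 − 16| = |u − 4|·|u + 4|.
Impose δ ≤ 1 so that |u| < 5; then |u + 4| ≤ 9.
Hence |u^2 − 16| ≤ 9|u − 4|, which is < ε once |u − 4| < ε/9.
Take δ = min(1, ε/9). If 0 < |u − 4| < δ then both bounds hold and |u^2 − 16| ≤ 9|u − 4| < 9·(ε/9) = ε.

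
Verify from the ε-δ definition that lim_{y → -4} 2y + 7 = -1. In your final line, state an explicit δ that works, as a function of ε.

δ = ε/2

Let ε > 0. We need δ > 0 so that 0 < |y + 4| < δ implies |(2y + 7) + 1| < ε.
Since (2y + 7) + 1 = 2(y + 4), we have |(2y + 7) + 1| = 2|y + 4|.
Thus it suffices that |y + 4| < ε/2.
Take δ = ε/2. If 0 < |y + 4| < δ then |(2y + 7) + 1| = 2|y + 4| < 2·(ε/2) = ε.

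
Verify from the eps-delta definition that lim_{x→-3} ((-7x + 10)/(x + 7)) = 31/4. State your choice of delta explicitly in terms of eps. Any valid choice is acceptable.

Fix eps > 0. We want delta > 0 with 0 < |x + 3| < delta ⇒ |(-7x + 10)/(x + 7) − (31/4)| < eps.
Combining over a common denominator, (-7x + 10)/(x + 7) − (31/4) = [(-7x + 10)·4 − 31·(x + 7)] / [4·(x + 7)] = -59(x + 3) / (4(x + 7)).
So |(-7x + 10)/(x + 7) − (31/4)| = 59|x + 3| / (4·|x + 7|).
Require delta ≤ 2, so |x + 7| ≥ |4| − |x + 3| > 4 − 2 = 2.
Hence |(-7x + 10)/(x + 7) − (31/4)| < 59|x + 3|/(4·2) = (59/8)|x + 3|, which is < eps once |x + 3| < (8/59)eps.
Take delta = min(2, (8/59)eps). Then 0 < |x + 3| < delta forces both bounds, so |(-7x + 10)/(x + 7) − (31/4)| < eps.

delta = min(2, (8/59)eps)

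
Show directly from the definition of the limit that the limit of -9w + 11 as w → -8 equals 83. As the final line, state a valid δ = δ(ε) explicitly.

δ = ε/9

Let ε > 0. We need δ > 0 so that 0 < |w + 8| < δ implies |(-9w + 11) − 83| < ε.
|(-9w + 11) − 83| = |-9w - 72| = 9|w + 8|.
So 9|w + 8| < ε exactly when |w + 8| < ε/9.
Choosing δ = ε/9 gives |(-9w + 11) − 83| = 9|w + 8| < ε whenever |w + 8| < δ.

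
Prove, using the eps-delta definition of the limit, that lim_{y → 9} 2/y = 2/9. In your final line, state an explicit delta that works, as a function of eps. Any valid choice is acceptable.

Let eps > 0 be given. We seek delta > 0 such that 0 < |y − 9| < delta implies |2/y − (2/9)| < eps.
|2/y − (2/9)| = 2·|9 − y|/(9·|y|) = 2|y − 9|/(9|y|).
Require delta ≤ 9/2 so that |y| > 9 − 9/2 = 9/2, hence 9|y| > 81/2.
Then |2/y − (2/9)| < 2|y − 9|/(81/2), which is < eps when |y − 9| < (81/4)eps.
Take delta = min(9/2, (81/4)eps). Then 0 < |y − 9| < delta gives both |y − 9| < 9/2 and |y − 9| < (81/4)eps, so |2/y − (2/9)| < eps.

delta = min(9/2, (81/4)eps)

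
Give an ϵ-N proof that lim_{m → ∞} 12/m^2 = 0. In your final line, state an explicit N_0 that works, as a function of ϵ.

Fix ϵ > 0. For m ≥ 1, |12/m^2 − 0| = 12/m^2.
12/m^2 < ϵ ⇔ m^2 > 12/ϵ ⇔ m > (12/ϵ)^{1/2}.
Take N_0 = (12/ϵ)^{1/2}. Then m > N_0 implies 12/m^2 < ϵ.

N_0 = (12/ϵ)^{1/2}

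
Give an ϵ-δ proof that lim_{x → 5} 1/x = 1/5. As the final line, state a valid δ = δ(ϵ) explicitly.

Suppose ϵ > 0. We seek δ > 0 such that 0 < |x − 5| < δ implies |1/x − (1/5)| < ϵ.
|1/x − (1/5)| = |5 − x|/(5·|x|) = |x − 5|/(5|x|).
Restrict δ ≤ 5/2. Then |x − 5| < 5/2 gives |x| > 5/2, so 5|x| > 25/2.
Then |1/x − (1/5)| < |x − 5|/(25/2), which is < ϵ when |x − 5| < (25/2)ϵ.
Take δ = min(5/2, (25/2)ϵ). Then 0 < |x − 5| < δ gives both |x − 5| < 5/2 and |x − 5| < (25/2)ϵ, so |1/x − (1/5)| < ϵ.

δ = min(5/2, (25/2)ϵ)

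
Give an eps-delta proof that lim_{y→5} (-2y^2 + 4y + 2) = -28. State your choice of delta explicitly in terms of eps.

Suppose eps > 0. We want delta > 0 such that 0 < |y − 5| < delta implies |(-2y^2 + 4y + 2) + 28| < eps.
(-2y^2 + 4y + 2) + 28 = -2y^2 + 4y + 30 = (y − 5)(-2y - 6).
So |(-2y^2 + 4y + 2) + 28| = |y − 5|·|-2y - 6|.
Assume first that |y − 5| < 1, so |y| < 6. Then |-2y - 6| ≤ 2·6 + 6 = 18.
Hence |(-2y^2 + 4y + 2) + 28| ≤ 18|y − 5| < eps provided |y − 5| < eps/18.
Choosing delta = min(1, eps/18) ensures both conditions, hence |(-2y^2 + 4y + 2) + 28| < eps.

delta = min(1, eps/18)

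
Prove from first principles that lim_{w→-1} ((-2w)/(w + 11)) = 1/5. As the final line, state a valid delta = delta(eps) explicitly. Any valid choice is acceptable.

delta = min(5, (25/11)eps)

Suppose eps > 0. We want delta > 0 with 0 < |w + 1| < delta ⇒ |(-2w)/(w + 11) − (1/5)| < eps.
Combining over a common denominator, (-2w)/(w + 11) − (1/5) = [(-2w)·10 − 2·(w + 11)] / [10·(w + 11)] = -22(w + 1) / (10(w + 11)).
So |(-2w)/(w + 11) − (1/5)| = 22|w + 1| / (10·|w + 11|).
Require delta ≤ 5, so |w + 11| ≥ |10| − |w + 1| > 10 − 5 = 5.
Hence |(-2w)/(w + 11) − (1/5)| < 22|w + 1|/(10·5) = (11/25)|w + 1|, which is < eps once |w + 1| < (25/11)eps.
Take delta = min(5, (25/11)eps). Then 0 < |w + 1| < delta forces both bounds, so |(-2w)/(w + 11) − (1/5)| < eps.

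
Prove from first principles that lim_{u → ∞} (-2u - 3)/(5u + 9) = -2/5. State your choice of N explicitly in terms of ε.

N = (3/25)/ε

Suppose ε > 0. We seek N > 0 such that u > N implies |(-2u - 3)/(5u + 9) + 2/5| < ε.
(-2u - 3)/(5u + 9) + 2/5 = (5(-2u - 3) − (-2)(5u + 9)) / (5(5u + 9)) = 3/(5(5u + 9)).
For u > 0 we have 5u + 9 > 5u, so |(-2u - 3)/(5u + 9) + 2/5| = 3/(5(5u + 9)) < 3/(5·5u) = (3/25)/u.
Thus |(-2u - 3)/(5u + 9) + 2/5| < ε whenever u > (3/25)/ε.
Take N = (3/25)/ε. If u > N then |(-2u - 3)/(5u + 9) + 2/5| < (3/25)/u < ε.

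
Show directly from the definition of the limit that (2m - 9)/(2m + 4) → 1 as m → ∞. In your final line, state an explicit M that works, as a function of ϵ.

M = (13/2)/ϵ

Fix ϵ > 0. For m ≥ 1, |(2m - 9)/(2m + 4) − 1| = |-26|/(2(2m + 4)) = 26/(2(2m + 4)).
Since 2m + 4 ≥ 2m for m ≥ 1, this is ≤ 26/(2·2m) = (13/2)/m.
So |(2m - 9)/(2m + 4) − 1| < ϵ whenever m > (13/2)/ϵ.
Take M = (13/2)/ϵ. If m > M then |(2m - 9)/(2m + 4) − 1| ≤ (13/2)/m < ϵ.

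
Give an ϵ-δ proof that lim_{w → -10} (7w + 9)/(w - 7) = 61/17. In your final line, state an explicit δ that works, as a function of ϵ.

δ = min(17/2, (289/116)ϵ)

Let ϵ > 0. We want δ > 0 with 0 < |w + 10| < δ ⇒ |(7w + 9)/(w - 7) − (61/17)| < ϵ.
Combining over a common denominator, (7w + 9)/(w - 7) − (61/17) = [(7w + 9)·(-17) − (-61)·(w - 7)] / [(-17)·(w - 7)] = -58(w + 10) / ((-17)(w - 7)).
So |(7w + 9)/(w - 7) − (61/17)| = 58|w + 10| / (17·|w − 7|).
Require δ ≤ 17/2, so |w − 7| ≥ |-17| − |w + 10| > 17 − 17/2 = 17/2.
Hence |(7w + 9)/(w - 7) − (61/17)| < 58|w + 10|/(17·(17/2)) = (116/289)|w + 10|, which is < ϵ once |w + 10| < (289/116)ϵ.
Take δ = min(17/2, (289/116)ϵ). Then 0 < |w + 10| < δ forces both bounds, so |(7w + 9)/(w - 7) − (61/17)| < ϵ.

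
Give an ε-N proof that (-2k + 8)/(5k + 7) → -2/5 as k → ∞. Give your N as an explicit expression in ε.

Suppose ε > 0. For k ≥ 1, |(-2k + 8)/(5k + 7) + 2/5| = |54|/(5(5k + 7)) = 54/(5(5k + 7)).
Since 5k + 7 ≥ 5k for k ≥ 1, this is ≤ 54/(5·5k) = (54/25)/k.
So |(-2k + 8)/(5k + 7) + 2/5| < ε whenever k > (54/25)/ε.
Take N = (54/25)/ε. If k > N then |(-2k + 8)/(5k + 7) + 2/5| ≤ (54/25)/k < ε.

N = (54/25)/ε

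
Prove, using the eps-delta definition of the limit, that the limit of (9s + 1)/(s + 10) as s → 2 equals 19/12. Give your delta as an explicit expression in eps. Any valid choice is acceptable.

Fix eps > 0. We want delta > 0 with 0 < |s − 2| < delta ⇒ |(9s + 1)/(s + 10) − (19/12)| < eps.
Combining over a common denominator, (9s + 1)/(s + 10) − (19/12) = [(9s + 1)·12 − 19·(s + 10)] / [12·(s + 10)] = 89(s − 2) / (12(s + 10)).
So |(9s + 1)/(s + 10) − (19/12)| = 89|s − 2| / (12·|s + 10|).
Restrict delta ≤ 6. Then |s − 2| < 6 gives |s + 10| = |(s − 2) + 12| ≥ 12 − 6 = 6.
Hence |(9s + 1)/(s + 10) − (19/12)| < 89|s − 2|/(12·6) = (89/72)|s − 2|, which is < eps once |s − 2| < (72/89)eps.
Take delta = min(6, (72/89)eps). Then 0 < |s − 2| < delta forces both bounds, so |(9s + 1)/(s + 10) − (19/12)| < eps.

delta = min(6, (72/89)eps)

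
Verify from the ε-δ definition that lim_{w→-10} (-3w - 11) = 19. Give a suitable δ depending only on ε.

Let ε > 0 be given. We need δ > 0 so that 0 < |w + 10| < δ implies |(-3w - 11) − 19| < ε.
|(-3w - 11) − 19| = |-3w - 30| = 3|w + 10|.
Thus it suffices that |w + 10| < ε/3.
Choosing δ = ε/3 gives |(-3w - 11) − 19| = 3|w + 10| < ε whenever |w + 10| < δ.

δ = ε/3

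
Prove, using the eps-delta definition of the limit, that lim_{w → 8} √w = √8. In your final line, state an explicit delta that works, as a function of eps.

delta = min(8, √8·eps)

Suppose eps > 0. We want delta > 0 such that 0 < |w − 8| < delta implies |√w − √8| < eps.
Multiplying by the conjugate, |√w − √8| = |w − 8|/(√w + √8).
Restrict delta ≤ 8 so that |w − 8| < 8 forces w > 0, and then √w + √8 > √8.
Hence |√w − √8| < |w − 8|/√8, which is < eps once |w − 8| < √8·eps.
Take delta = min(8, √8·eps). If 0 < |w − 8| < delta then w > 0 and |√w − √8| < |w − 8|/√8 < eps.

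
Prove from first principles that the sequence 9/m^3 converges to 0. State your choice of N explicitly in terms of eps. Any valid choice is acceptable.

Suppose eps > 0. For m ≥ 1, |9/m^3 − 0| = 9/m^3.
9/m^3 < eps ⇔ m^3 > 9/eps ⇔ m > (9/eps)^{1/3}.
Take N = (9/eps)^{1/3}. Then m > N implies 9/m^3 < eps.

N = (9/eps)^{1/3}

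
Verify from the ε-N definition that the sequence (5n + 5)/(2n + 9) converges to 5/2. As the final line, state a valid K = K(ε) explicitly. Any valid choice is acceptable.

K = (35/4)/ε

Fix ε > 0. For n ≥ 1, |(5n + 5)/(2n + 9) − (5/2)| = |-35|/(2(2n + 9)) = 35/(2(2n + 9)).
Since 2n + 9 ≥ 2n for n ≥ 1, this is ≤ 35/(2·2n) = (35/4)/n.
So |(5n + 5)/(2n + 9) − (5/2)| < ε whenever n > (35/4)/ε.
Take K = (35/4)/ε. If n > K then |(5n + 5)/(2n + 9) − (5/2)| ≤ (35/4)/n < ε.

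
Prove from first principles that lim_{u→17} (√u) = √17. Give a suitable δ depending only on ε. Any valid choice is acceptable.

δ = min(17, √17·ε)

Let ε > 0. We want δ > 0 such that 0 < |u − 17| < δ implies |√u − √17| < ε.
Rationalise: √u − √17 = (u − 17)/(√u + √17), so |√u − √17| = |u − 17|/(√u + √17).
Restrict δ ≤ 17 so that |u − 17| < 17 forces u > 0, and then √u + √17 > √17.
Hence |√u − √17| < |u − 17|/√17, which is < ε once |u − 17| < √17·ε.
Take δ = min(17, √17·ε). If 0 < |u − 17| < δ then u > 0 and |√u − √17| < |u − 17|/√17 < ε.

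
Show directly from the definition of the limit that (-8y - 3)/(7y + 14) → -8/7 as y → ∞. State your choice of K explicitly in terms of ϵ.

K = (13/7)/ϵ

Let ϵ > 0. We seek K > 0 such that y > K implies |(-8y - 3)/(7y + 14) + 8/7| < ϵ.
(-8y - 3)/(7y + 14) + 8/7 = (7(-8y - 3) − (-8)(7y + 14)) / (7(7y + 14)) = 91/(7(7y + 14)).
For y > 0 we have 7y + 14 > 7y, so |(-8y - 3)/(7y + 14) + 8/7| = 91/(7(7y + 14)) < 91/(7·7y) = (13/7)/y.
Thus |(-8y - 3)/(7y + 14) + 8/7| < ϵ whenever y > (13/7)/ϵ.
Take K = (13/7)/ϵ. If y > K then |(-8y - 3)/(7y + 14) + 8/7| < (13/7)/y < ϵ.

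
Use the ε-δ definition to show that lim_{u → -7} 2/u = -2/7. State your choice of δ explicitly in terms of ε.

Let ε > 0 be given. We seek δ > 0 such that 0 < |u + 7| < δ implies |2/u + 2/7| < ε.
|2/u + 2/7| = 2·|-7 − u|/(7·|u|) = 2|u + 7|/(7|u|).
Require δ ≤ 7/2 so that |u| > 7 − 7/2 = 7/2, hence 7|u| > 49/2.
Then |2/u + 2/7| < 2|u + 7|/(49/2), which is < ε when |u + 7| < (49/4)ε.
Take δ = min(7/2, (49/4)ε). Then 0 < |u + 7| < δ gives both |u + 7| < 7/2 and |u + 7| < (49/4)ε, so |2/u + 2/7| < ε.

δ = min(7/2, (49/4)ε)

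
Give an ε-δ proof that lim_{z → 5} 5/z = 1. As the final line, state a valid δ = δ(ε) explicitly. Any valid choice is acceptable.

Suppose ε > 0. We seek δ > 0 such that 0 < |z − 5| < δ implies |5/z − 1| < ε.
|5/z − 1| = 5·|5 − z|/(5·|z|) = 5|z − 5|/(5|z|).
Require δ ≤ 5/2 so that |z| > 5 − 5/2 = 5/2, hence 5|z| > 25/2.
Then |5/z − 1| < 5|z − 5|/(25/2), which is < ε when |z − 5| < (5/2)ε.
Take δ = min(5/2, (5/2)ε). Then 0 < |z − 5| < δ gives both |z − 5| < 5/2 and |z − 5| < (5/2)ε, so |5/z − 1| < ε.

δ = min(5/2, (5/2)ε)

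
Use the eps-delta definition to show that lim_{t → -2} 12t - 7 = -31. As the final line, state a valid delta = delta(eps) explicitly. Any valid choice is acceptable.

Fix eps > 0. We need delta > 0 so that 0 < |t + 2| < delta implies |(12t - 7) + 31| < eps.
Since (12t - 7) + 31 = 12(t + 2), we have |(12t - 7) + 31| = 12|t + 2|.
So 12|t + 2| < eps exactly when |t + 2| < eps/12.
Choosing delta = eps/12 gives |(12t - 7) + 31| = 12|t + 2| < eps whenever |t + 2| < delta.

delta = eps/12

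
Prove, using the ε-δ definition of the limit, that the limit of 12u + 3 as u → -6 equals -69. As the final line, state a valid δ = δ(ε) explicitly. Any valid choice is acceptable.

Let ε > 0 be given. We need δ > 0 so that 0 < |u + 6| < δ implies |(12u + 3) + 69| < ε.
|(12u + 3) + 69| = |12u + 72| = 12|u + 6|.
So 12|u + 6| < ε exactly when |u + 6| < ε/12.
Choosing δ = ε/12 gives |(12u + 3) + 69| = 12|u + 6| < ε whenever |u + 6| < δ.

δ = ε/12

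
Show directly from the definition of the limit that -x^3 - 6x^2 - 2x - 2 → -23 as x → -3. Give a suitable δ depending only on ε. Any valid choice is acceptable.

δ = min(2, ε/47)

Let ε > 0. We want δ > 0 such that 0 < |x + 3| < δ implies |(-x^3 - 6x^2 - 2x - 2) + 23| < ε.
(-x^3 - 6x^2 - 2x - 2) + 23 = -x^3 - 6x^2 - 2x + 21 = (x + 3)(-x^2 - 3x + 7).
So |(-x^3 - 6x^2 - 2x - 2) + 23| = |x + 3|·|-x^2 - 3x + 7|.
Require δ ≤ 2. Then |x + 3| < 2 gives |x| < 5, and by the triangle inequality |-x^2 - 3x + 7| ≤ 5^2 + 3·5 + 7 = 47.
Hence |(-x^3 - 6x^2 - 2x - 2) + 23| ≤ 47|x + 3| < ε provided |x + 3| < ε/47.
Take δ = min(2, ε/47). Then 0 < |x + 3| < δ gives both |x + 3| < 2 and |x + 3| < ε/47, so |(-x^3 - 6x^2 - 2x - 2) + 23| < ε.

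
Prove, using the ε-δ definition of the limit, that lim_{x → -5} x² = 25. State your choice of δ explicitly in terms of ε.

Suppose ε > 0. We seek δ > 0 with 0 < |x + 5| < δ ⇒ |x² − 25| < ε.
Factor: x² − 25 = (x + 5)(x - 5), so |x² − 25| = |x + 5|·|x - 5|.
Restrict δ ≤ 1. Then |x + 5| < 1 gives |x| < 6, so by the triangle inequality |x - 5| ≤ 6 + 5 = 11.
Hence |x² − 25| ≤ 11|x + 5|, which is < ε once |x + 5| < ε/11.
Take δ = min(1, ε/11). If 0 < |x + 5| < δ then both bounds hold and |x² − 25| ≤ 11|x + 5| < 11·(ε/11) = ε.

δ = min(1, ε/11)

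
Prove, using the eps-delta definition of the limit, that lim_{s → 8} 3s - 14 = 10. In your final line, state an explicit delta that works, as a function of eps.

delta = eps/3

Let eps > 0. We need delta > 0 so that 0 < |s − 8| < delta implies |(3s - 14) − 10| < eps.
Since (3s - 14) − 10 = 3(s − 8), we have |(3s - 14) − 10| = 3|s − 8|.
So 3|s − 8| < eps exactly when |s − 8| < eps/3.
Take delta = eps/3. If 0 < |s − 8| < delta then |(3s - 14) − 10| = 3|s − 8| < 3·(eps/3) = eps.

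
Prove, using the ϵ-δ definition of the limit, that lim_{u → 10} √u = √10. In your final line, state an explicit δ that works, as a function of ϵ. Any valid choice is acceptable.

δ = min(10, √10·ϵ)

Let ϵ > 0 be given. We want δ > 0 such that 0 < |u − 10| < δ implies |√u − √10| < ϵ.
Rationalise: √u − √10 = (u − 10)/(√u + √10), so |√u − √10| = |u − 10|/(√u + √10).
Restrict δ ≤ 10 so that |u − 10| < 10 forces u > 0, and then √u + √10 > √10.
Hence |√u − √10| < |u − 10|/√10, which is < ϵ once |u − 10| < √10·ϵ.
Take δ = min(10, √10·ϵ). If 0 < |u − 10| < δ then u > 0 and |√u − √10| < |u − 10|/√10 < ϵ.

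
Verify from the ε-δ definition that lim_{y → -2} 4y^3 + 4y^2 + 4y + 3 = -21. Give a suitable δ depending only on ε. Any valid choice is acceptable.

δ = min(1, ε/60)

Suppose ε > 0. We want δ > 0 such that 0 < |y + 2| < δ implies |(4y^3 + 4y^2 + 4y + 3) + 21| < ε.
(4y^3 + 4y^2 + 4y + 3) + 21 = 4y^3 + 4y^2 + 4y + 24 = (y + 2)(4y^2 - 4y + 12).
So |(4y^3 + 4y^2 + 4y + 3) + 21| = |y + 2|·|4y^2 - 4y + 12|.
Require δ ≤ 1. Then |y + 2| < 1 gives |y| < 3, and by the triangle inequality |4y^2 - 4y + 12| ≤ 4·3^2 + 4·3 + 12 = 60.
Hence |(4y^3 + 4y^2 + 4y + 3) + 21| ≤ 60|y + 2| < ε provided |y + 2| < ε/60.
Take δ = min(1, ε/60). Then 0 < |y + 2| < δ gives both |y + 2| < 1 and |y + 2| < ε/60, so |(4y^3 + 4y^2 + 4y + 3) + 21| < ε.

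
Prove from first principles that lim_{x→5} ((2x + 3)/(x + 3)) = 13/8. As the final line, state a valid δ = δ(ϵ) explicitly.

δ = min(4, (32/3)ϵ)

Let ϵ > 0. We want δ > 0 with 0 < |x − 5| < δ ⇒ |(2x + 3)/(x + 3) − (13/8)| < ϵ.
Combining over a common denominator, (2x + 3)/(x + 3) − (13/8) = [(2x + 3)·8 − 13·(x + 3)] / [8·(x + 3)] = 3(x − 5) / (8(x + 3)).
So |(2x + 3)/(x + 3) − (13/8)| = 3|x − 5| / (8·|x + 3|).
Require δ ≤ 4, so |x + 3| ≥ |8| − |x − 5| > 8 − 4 = 4.
Hence |(2x + 3)/(x + 3) − (13/8)| < 3|x − 5|/(8·4) = (3/32)|x − 5|, which is < ϵ once |x − 5| < (32/3)ϵ.
Take δ = min(4, (32/3)ϵ). Then 0 < |x − 5| < δ forces both bounds, so |(2x + 3)/(x + 3) − (13/8)| < ϵ.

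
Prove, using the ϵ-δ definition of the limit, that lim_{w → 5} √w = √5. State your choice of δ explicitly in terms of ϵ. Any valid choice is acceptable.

δ = min(5, √5·ϵ)

Let ϵ > 0. We want δ > 0 such that 0 < |w − 5| < δ implies |√w − √5| < ϵ.
Rationalise: √w − √5 = (w − 5)/(√w + √5), so |√w − √5| = |w − 5|/(√w + √5).
Restrict δ ≤ 5 so that |w − 5| < 5 forces w > 0, and then √w + √5 > √5.
Hence |√w − √5| < |w − 5|/√5, which is < ϵ once |w − 5| < √5·ϵ.
Take δ = min(5, √5·ϵ). If 0 < |w − 5| < δ then w > 0 and |√w − √5| < |w − 5|/√5 < ϵ.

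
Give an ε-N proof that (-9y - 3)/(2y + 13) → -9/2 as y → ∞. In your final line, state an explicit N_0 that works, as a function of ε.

N_0 = (111/4)/ε

Let ε > 0. We seek N_0 > 0 such that y > N_0 implies |(-9y - 3)/(2y + 13) + 9/2| < ε.
(-9y - 3)/(2y + 13) + 9/2 = (2(-9y - 3) − (-9)(2y + 13)) / (2(2y + 13)) = 111/(2(2y + 13)).
For y > 0 we have 2y + 13 > 2y, so |(-9y - 3)/(2y + 13) + 9/2| = 111/(2(2y + 13)) < 111/(2·2y) = (111/4)/y.
Thus |(-9y - 3)/(2y + 13) + 9/2| < ε whenever y > (111/4)/ε.
Take N_0 = (111/4)/ε. If y > N_0 then |(-9y - 3)/(2y + 13) + 9/2| < (111/4)/y < ε.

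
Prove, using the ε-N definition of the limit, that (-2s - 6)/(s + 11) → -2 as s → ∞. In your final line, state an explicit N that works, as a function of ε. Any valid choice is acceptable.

Fix ε > 0. We seek N > 0 such that s > N implies |(-2s - 6)/(s + 11) + 2| < ε.
(-2s - 6)/(s + 11) + 2 = ((-2s - 6) − (-2)(s + 11)) / ((s + 11)) = 16/((s + 11)).
For s > 0 we have s + 11 > s, so |(-2s - 6)/(s + 11) + 2| = 16/((s + 11)) < 16/(s) = 16/s.
Thus |(-2s - 6)/(s + 11) + 2| < ε whenever s > 16/ε.
Take N = 16/ε. If s > N then |(-2s - 6)/(s + 11) + 2| < 16/s < ε.

N = 16/ε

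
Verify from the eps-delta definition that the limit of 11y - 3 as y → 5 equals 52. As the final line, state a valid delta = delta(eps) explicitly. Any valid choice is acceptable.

Let eps > 0. We need delta > 0 so that 0 < |y − 5| < delta implies |(11y - 3) − 52| < eps.
Since (11y - 3) − 52 = 11(y − 5), we have |(11y - 3) − 52| = 11|y − 5|.
So 11|y − 5| < eps exactly when |y − 5| < eps/11.
Choosing delta = eps/11 gives |(11y - 3) − 52| = 11|y − 5| < eps whenever |y − 5| < delta.

delta = eps/11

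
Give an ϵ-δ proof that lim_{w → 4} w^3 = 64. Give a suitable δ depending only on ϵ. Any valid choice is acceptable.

Suppose ϵ > 0. We seek δ > 0 with 0 < |w − 4| < δ ⇒ |w^3 − 64| < ϵ.
Factor: w^3 − 64 = (w − 4)(w^2 + 4w + 16), so |w^3 − 64| = |w − 4|·|w^2 + 4w + 16|.
Restrict δ ≤ 1. Then |w − 4| < 1 gives |w| < 5, so by the triangle inequality |w^2 + 4w + 16| ≤ 5^2 + 4·5 + 16 = 61.
Hence |w^3 − 64| ≤ 61|w − 4|, which is < ϵ once |w − 4| < ϵ/61.
Take δ = min(1, ϵ/61). If 0 < |w − 4| < δ then both bounds hold and |w^3 − 64| ≤ 61|w − 4| < 61·(ϵ/61) = ϵ.

δ = min(1, ϵ/61)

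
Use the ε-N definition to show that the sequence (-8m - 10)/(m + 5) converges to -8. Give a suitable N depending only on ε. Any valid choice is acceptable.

Fix ε > 0. For m ≥ 1, |(-8m - 10)/(m + 5) + 8| = |30|/((m + 5)) = 30/((m + 5)).
Since m + 5 ≥ m for m ≥ 1, this is ≤ 30/(m) = 30/m.
So |(-8m - 10)/(m + 5) + 8| < ε whenever m > 30/ε.
Take N = 30/ε. If m > N then |(-8m - 10)/(m + 5) + 8| ≤ 30/m < ε.

N = 30/ε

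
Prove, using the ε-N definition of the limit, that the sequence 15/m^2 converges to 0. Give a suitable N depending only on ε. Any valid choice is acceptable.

N = (15/ε)^{1/2}

Let ε > 0. For m ≥ 1, |15/m^2 − 0| = 15/m^2.
15/m^2 < ε ⇔ m^2 > 15/ε ⇔ m > (15/ε)^{1/2}.
Take N = (15/ε)^{1/2}. Then m > N implies 15/m^2 < ε.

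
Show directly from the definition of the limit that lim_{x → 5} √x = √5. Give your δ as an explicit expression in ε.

δ = min(5, √5·ε)

Let ε > 0. We want δ > 0 such that 0 < |x − 5| < δ implies |√x − √5| < ε.
Multiplying by the conjugate, |√x − √5| = |x − 5|/(√x + √5).
Restrict δ ≤ 5 so that |x − 5| < 5 forces x > 0, and then √x + √5 > √5.
Hence |√x − √5| < |x − 5|/√5, which is < ε once |x − 5| < √5·ε.
Take δ = min(5, √5·ε). If 0 < |x − 5| < δ then x > 0 and |√x − √5| < |x − 5|/√5 < ε.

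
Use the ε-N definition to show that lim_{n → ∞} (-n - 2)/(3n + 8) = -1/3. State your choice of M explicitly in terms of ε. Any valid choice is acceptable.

Let ε > 0. For n ≥ 1, |(-n - 2)/(3n + 8) + 1/3| = |2|/(3(3n + 8)) = 2/(3(3n + 8)).
Since 3n + 8 ≥ 3n for n ≥ 1, this is ≤ 2/(3·3n) = (2/9)/n.
So |(-n - 2)/(3n + 8) + 1/3| < ε whenever n > (2/9)/ε.
Take M = (2/9)/ε. If n > M then |(-n - 2)/(3n + 8) + 1/3| ≤ (2/9)/n < ε.

M = (2/9)/ε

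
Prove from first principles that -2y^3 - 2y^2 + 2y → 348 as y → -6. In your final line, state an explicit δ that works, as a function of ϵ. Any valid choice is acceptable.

δ = min(1, ϵ/226)

Let ϵ > 0 be given. We want δ > 0 such that 0 < |y + 6| < δ implies |(-2y^3 - 2y^2 + 2y) − 348| < ϵ.
(-2y^3 - 2y^2 + 2y) − 348 = -2y^3 - 2y^2 + 2y - 348 = (y + 6)(-2y^2 + 10y - 58).
So |(-2y^3 - 2y^2 + 2y) − 348| = |y + 6|·|-2y^2 + 10y - 58|.
Assume first that |y + 6| < 1, so |y| < 7. Then |-2y^2 + 10y - 58| ≤ 2·7^2 + 10·7 + 58 = 226.
Hence |(-2y^3 - 2y^2 + 2y) − 348| ≤ 226|y + 6| < ϵ provided |y + 6| < ϵ/226.
Choosing δ = min(1, ϵ/226) ensures both conditions, hence |(-2y^3 - 2y^2 + 2y) − 348| < ϵ.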